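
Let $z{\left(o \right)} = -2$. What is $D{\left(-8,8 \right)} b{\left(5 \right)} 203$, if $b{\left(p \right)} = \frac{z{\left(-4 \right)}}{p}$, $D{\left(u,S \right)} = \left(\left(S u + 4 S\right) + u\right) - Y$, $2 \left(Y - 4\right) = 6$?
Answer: $\frac{19082}{5} \approx 3816.4$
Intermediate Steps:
$Y = 7$ ($Y = 4 + \frac{1}{2} \cdot 6 = 4 + 3 = 7$)
$D{\left(u,S \right)} = -7 + u + 4 S + S u$ ($D{\left(u,S \right)} = \left(\left(S u + 4 S\right) + u\right) - 7 = \left(\left(4 S + S u\right) + u\right) - 7 = \left(u + 4 S + S u\right) - 7 = -7 + u + 4 S + S u$)
$b{\left(p \right)} = - \frac{2}{p}$
$D{\left(-8,8 \right)} b{\left(5 \right)} 203 = \left(-7 - 8 + 4 \cdot 8 + 8 \left(-8\right)\right) \left(- \frac{2}{5}\right) 203 = \left(-7 - 8 + 32 - 64\right) \left(\left(-2\right) \frac{1}{5}\right) 203 = \left(-47\right) \left(- \frac{2}{5}\right) 203 = \frac{94}{5} \cdot 203 = \frac{19082}{5}$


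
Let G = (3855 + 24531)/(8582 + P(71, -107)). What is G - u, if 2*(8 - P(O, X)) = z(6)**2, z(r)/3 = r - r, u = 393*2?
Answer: -3361677/4295 ≈ -782.70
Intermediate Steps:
u = 786
z(r) = 0 (z(r) = 3*(r - r) = 3*0 = 0)
P(O, X) = 8 (P(O, X) = 8 - 1/2*0**2 = 8 - 1/2*0 = 8 + 0 = 8)
G = 14193/4295 (G = (3855 + 24531)/(8582 + 8) = 28386/8590 = 28386*(1/8590) = 14193/4295 ≈ 3.3045)
G - u = 14193/4295 - 1*786 = 14193/4295 - 786 = -3361677/4295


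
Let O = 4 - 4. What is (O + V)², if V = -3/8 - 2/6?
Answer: 289/576 ≈ 0.50174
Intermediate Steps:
V = -17/24 (V = -3*⅛ - 2*⅙ = -3/8 - ⅓ = -17/24 ≈ -0.70833)
O = 0
(O + V)² = (0 - 17/24)² = (-17/24)² = 289/576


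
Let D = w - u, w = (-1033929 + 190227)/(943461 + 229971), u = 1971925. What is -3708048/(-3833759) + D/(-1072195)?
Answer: 2256047892315615123/803905987342109860 ≈ 2.8064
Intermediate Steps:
w = -140617/195572 (w = -843702/1173432 = -843702*1/1173432 = -140617/195572 ≈ -0.71900)
D = -385653456717/195572 (D = -140617/195572 - 1*1971925 = -140617/195572 - 1971925 = -385653456717/195572 ≈ -1.9719e+6)
-3708048/(-3833759) + D/(-1072195) = -3708048/(-3833759) - 385653456717/195572/(-1072195) = -3708048*(-1/3833759) - 385653456717/195572*(-1/1072195) = 3708048/3833759 + 385653456717/209691320540 = 2256047892315615123/803905987342109860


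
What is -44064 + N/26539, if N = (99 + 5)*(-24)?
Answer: -1169416992/26539 ≈ -44064.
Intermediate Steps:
N = -2496 (N = 104*(-24) = -2496)
-44064 + N/26539 = -44064 - 2496/26539 = -1169416992/26539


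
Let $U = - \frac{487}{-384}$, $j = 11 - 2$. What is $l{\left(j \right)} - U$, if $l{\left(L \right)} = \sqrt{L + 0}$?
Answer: $\frac{665}{384} \approx 1.7318$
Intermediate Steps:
$j = 9$
$l{\left(L \right)} = \sqrt{L}$
$U = \frac{487}{384}$ ($U = \left(-487\right) \left(- \frac{1}{384}\right) = \frac{487}{384} \approx 1.2682$)
$l{\left(j \right)} - U = \sqrt{9} - \frac{487}{384} = 3 - \frac{487}{384} = \frac{665}{384}$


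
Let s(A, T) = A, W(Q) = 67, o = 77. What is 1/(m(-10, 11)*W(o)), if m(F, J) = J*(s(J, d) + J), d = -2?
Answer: 1/16214 ≈ 6.1675e-5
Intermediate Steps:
m(F, J) = 2*J² (m(F, J) = J*(J + J) = J*(2*J) = 2*J²)
1/(m(-10, 11)*W(o)) = 1/((2*11²)*67) = (1/67)/(2*121) = (1/67)/242 = (1/242)*(1/67) = 1/16214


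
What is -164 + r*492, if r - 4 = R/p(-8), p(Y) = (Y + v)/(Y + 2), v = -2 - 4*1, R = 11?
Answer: 28864/7 ≈ 4123.4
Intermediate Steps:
v = -6 (v = -2 - 4 = -6)
p(Y) = (-6 + Y)/(2 + Y) (p(Y) = (Y - 6)/(Y + 2) = (-6 + Y)/(2 + Y))
r = 61/7 (r = 4 + 11/(((-6 - 8)/(2 - 8))) = 4 + 11/((-14/(-6))) = 4 + 11/((-1/6*(-14))) = 4 + 11/(7/3) = 4 + 11*(3/7) = 4 + 33/7 = 61/7 ≈ 8.7143)
-164 + r*492 = -164 + (61/7)*492 = -164 + 30012/7 = 28864/7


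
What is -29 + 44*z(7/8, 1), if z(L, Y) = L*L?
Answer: 75/16 ≈ 4.6875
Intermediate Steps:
z(L, Y) = L²
-29 + 44*z(7/8, 1) = -29 + 44*(7/8)² = -29 + 44*(49/64) = -29 + 539/16 = 75/16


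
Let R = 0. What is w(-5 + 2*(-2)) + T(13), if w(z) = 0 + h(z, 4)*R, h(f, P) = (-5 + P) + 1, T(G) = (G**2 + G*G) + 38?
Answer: 376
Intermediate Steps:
T(G) = 38 + 2*G**2 (T(G) = (G**2 + G**2) + 38 = 2*G**2 + 38 = 38 + 2*G**2)
h(f, P) = -4 + P
w(z) = 0 (w(z) = 0 + (-4 + 4)*0 = 0 + 0*0 = 0 + 0 = 0)
w(-5 + 2*(-2)) + T(13) = 0 + (38 + 2*13**2) = 0 + (38 + 2*169) = 0 + (38 + 338) = 0 + 376 = 376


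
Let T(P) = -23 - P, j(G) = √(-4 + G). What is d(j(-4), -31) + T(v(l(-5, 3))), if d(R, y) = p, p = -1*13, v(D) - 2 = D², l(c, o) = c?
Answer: -63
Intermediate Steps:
v(D) = 2 + D²
p = -13
d(R, y) = -13
d(j(-4), -31) + T(v(l(-5, 3))) = -13 + (-23 - (2 + (-5)²)) = -13 + (-23 - (2 + 25)) = -13 + (-23 - 1*27) = -13 + (-23 - 27) = -13 - 50 = -63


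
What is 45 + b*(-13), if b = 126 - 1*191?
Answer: 890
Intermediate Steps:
b = -65 (b = 126 - 191 = -65)
45 + b*(-13) = 45 - 65*(-13) = 45 + 845 = 890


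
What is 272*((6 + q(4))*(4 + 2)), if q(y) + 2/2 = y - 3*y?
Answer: -4896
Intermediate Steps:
q(y) = -1 - 2*y (q(y) = -1 + (y - 3*y) = -1 - 2*y)
272*((6 + q(4))*(4 + 2)) = 272*((6 + (-1 - 2*4))*(4 + 2)) = 272*((6 + (-1 - 8))*6) = 272*((6 - 9)*6) = 272*(-3*6) = 272*(-18) = -4896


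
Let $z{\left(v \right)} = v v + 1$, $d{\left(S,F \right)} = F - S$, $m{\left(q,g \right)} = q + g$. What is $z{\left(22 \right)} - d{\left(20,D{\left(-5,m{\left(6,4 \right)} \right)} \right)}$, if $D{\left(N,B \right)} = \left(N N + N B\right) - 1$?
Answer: $531$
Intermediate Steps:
$m{\left(q,g \right)} = g + q$
$D{\left(N,B \right)} = -1 + N^{2} + B N$ ($D{\left(N,B \right)} = \left(N^{2} + B N\right) - 1 = -1 + N^{2} + B N$)
$z{\left(v \right)} = 1 + v^{2}$ ($z{\left(v \right)} = v^{2} + 1 = 1 + v^{2}$)
$z{\left(22 \right)} - d{\left(20,D{\left(-5,m{\left(6,4 \right)} \right)} \right)} = \left(1 + 22^{2}\right) - \left(\left(-1 + \left(-5\right)^{2} + \left(4 + 6\right) \left(-5\right)\right) - 20\right) = \left(1 + 484\right) - \left(\left(-1 + 25 + 10 \left(-5\right)\right) - 20\right) = 485 - \left(\left(-1 + 25 - 50\right) - 20\right) = 485 - \left(-26 - 20\right) = 485 - -46 = 485 + 46 = 531$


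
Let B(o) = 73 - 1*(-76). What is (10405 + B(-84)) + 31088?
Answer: 41642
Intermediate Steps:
B(o) = 149 (B(o) = 73 + 76 = 149)
(10405 + B(-84)) + 31088 = (10405 + 149) + 31088 = 10554 + 31088 = 41642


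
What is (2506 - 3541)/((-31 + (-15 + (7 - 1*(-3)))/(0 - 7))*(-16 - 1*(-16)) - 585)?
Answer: 23/13 ≈ 1.7692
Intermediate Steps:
(2506 - 3541)/((-31 + (-15 + (7 - 1*(-3)))/(0 - 7))*(-16 - 1*(-16)) - 585) = -1035/((-31 + (-15 + (7 + 3))/(-7))*(-16 + 16) - 585) = -1035/((-31 + (-15 + 10)*(-⅐))*0 - 585) = -1035/((-31 - 5*(-⅐))*0 - 585) = -1035/((-31 + 5/7)*0 - 585) = -1035/(-212/7*0 - 585) = -1035/(0 - 585) = -1035/(-585) = -1035*(-1/585) = 23/13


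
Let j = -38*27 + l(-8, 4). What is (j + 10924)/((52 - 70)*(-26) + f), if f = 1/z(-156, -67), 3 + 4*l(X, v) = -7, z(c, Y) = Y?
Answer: 1325997/62710 ≈ 21.145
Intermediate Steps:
l(X, v) = -5/2 (l(X, v) = -3/4 + (1/4)*(-7) = -3/4 - 7/4 = -5/2)
f = -1/67 (f = 1/(-67) = -1/67 ≈ -0.014925)
j = -2057/2 (j = -38*27 - 5/2 = -1026 - 5/2 = -2057/2 ≈ -1028.5)
(j + 10924)/((52 - 70)*(-26) + f) = (-2057/2 + 10924)/((52 - 70)*(-26) - 1/67) = 19791/(2*(-18*(-26) - 1/67)) = 19791/(2*(468 - 1/67)) = 19791/(2*(31355/67)) = (19791/2)*(67/31355) = 1325997/62710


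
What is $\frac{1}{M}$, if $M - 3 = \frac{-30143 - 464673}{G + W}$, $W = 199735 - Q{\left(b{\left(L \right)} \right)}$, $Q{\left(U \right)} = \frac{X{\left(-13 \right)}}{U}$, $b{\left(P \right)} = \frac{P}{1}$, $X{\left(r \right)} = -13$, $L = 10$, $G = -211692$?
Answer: $\frac{119557}{5306831} \approx 0.022529$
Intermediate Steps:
$b{\left(P \right)} = P$ ($b{\left(P \right)} = P 1 = P$)
$Q{\left(U \right)} = - \frac{13}{U}$
$W = \frac{1997363}{10}$ ($W = 199735 - - \frac{13}{10} = 199735 + \frac{13}{10} = \frac{1997363}{10} \approx 1.9974 \cdot 10^{5}$)
$M = \frac{5306831}{119557}$ ($M = 3 + \frac{-30143 - 464673}{-211692 + \frac{1997363}{10}} = 3 - \frac{494816}{- \frac{119557}{10}} = 3 - - \frac{4948160}{119557} = 3 + \frac{4948160}{119557} = \frac{5306831}{119557} \approx 44.387$)
$\frac{1}{M} = \frac{1}{\frac{5306831}{119557}} = \frac{119557}{5306831}$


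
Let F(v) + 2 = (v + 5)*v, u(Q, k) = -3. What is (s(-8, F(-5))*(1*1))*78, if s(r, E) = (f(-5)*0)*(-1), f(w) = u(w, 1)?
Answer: 0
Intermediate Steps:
F(v) = -2 + v*(5 + v) (F(v) = -2 + (v + 5)*v = -2 + (5 + v)*v = -2 + v*(5 + v))
f(w) = -3
s(r, E) = 0 (s(r, E) = -3*0*(-1) = 0*(-1) = 0)
(s(-8, F(-5))*(1*1))*78 = (0*(1*1))*78 = (0*1)*78 = 0*78 = 0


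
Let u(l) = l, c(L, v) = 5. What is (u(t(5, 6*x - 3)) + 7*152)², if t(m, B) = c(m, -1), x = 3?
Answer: 1142761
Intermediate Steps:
t(m, B) = 5
(u(t(5, 6*x - 3)) + 7*152)² = (5 + 7*152)² = (5 + 1064)² = 1069² = 1142761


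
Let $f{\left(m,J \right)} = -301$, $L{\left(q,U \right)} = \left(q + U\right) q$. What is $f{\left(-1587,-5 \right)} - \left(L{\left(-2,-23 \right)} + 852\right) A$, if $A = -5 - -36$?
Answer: $-28263$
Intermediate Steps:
$A = 31$ ($A = -5 + 36 = 31$)
$L{\left(q,U \right)} = q \left(U + q\right)$ ($L{\left(q,U \right)} = \left(U + q\right) q = q \left(U + q\right)$)
$f{\left(-1587,-5 \right)} - \left(L{\left(-2,-23 \right)} + 852\right) A = -301 - \left(- 2 \left(-23 - 2\right) + 852\right) 31 = -301 - \left(\left(-2\right) \left(-25\right) + 852\right) 31 = -301 - \left(50 + 852\right) 31 = -301 - 902 \cdot 31 = -301 - 27962 = -28263$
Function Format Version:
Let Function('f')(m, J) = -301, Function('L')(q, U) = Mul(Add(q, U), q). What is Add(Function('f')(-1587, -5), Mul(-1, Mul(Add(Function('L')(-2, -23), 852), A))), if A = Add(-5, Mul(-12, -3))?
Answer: -28263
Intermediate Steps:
A = 31 (A = Add(-5, 36) = 31)
Function('L')(q, U) = Mul(q, Add(U, q)) (Function('L')(q, U) = Mul(Add(U, q), q) = Mul(q, Add(U, q)))
Add(Function('f')(-1587, -5), Mul(-1, Mul(Add(Function('L')(-2, -23), 852), A))) = Add(-301, Mul(-1, Mul(Add(Mul(-2, Add(-23, -2)), 852), 31))) = Add(-301, Mul(-1, Mul(Add(Mul(-2, -25), 852), 31))) = Add(-301, Mul(-1, Mul(Add(50, 852), 31))) = Add(-301, Mul(-1, Mul(902, 31))) = Add(-301, Mul(-1, 27962)) = Add(-301, -27962) = -28263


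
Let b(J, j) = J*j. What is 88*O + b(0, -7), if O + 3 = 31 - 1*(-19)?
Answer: 4136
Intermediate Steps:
O = 47 (O = -3 + (31 - 1*(-19)) = -3 + (31 + 19) = -3 + 50 = 47)
88*O + b(0, -7) = 88*47 + 0*(-7) = 4136 + 0 = 4136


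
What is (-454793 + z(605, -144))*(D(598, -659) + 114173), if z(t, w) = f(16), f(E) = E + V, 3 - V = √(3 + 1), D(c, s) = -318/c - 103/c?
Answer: -15524923203804/299 ≈ -5.1923e+10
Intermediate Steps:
D(c, s) = -421/c
V = 1 (V = 3 - √(3 + 1) = 3 - √4 = 3 - 1*2 = 3 - 2 = 1)
f(E) = 1 + E (f(E) = E + 1 = 1 + E)
z(t, w) = 17 (z(t, w) = 1 + 16 = 17)
(-454793 + z(605, -144))*(D(598, -659) + 114173) = (-454793 + 17)*(-421/598 + 114173) = -454776*(-421*1/598 + 114173) = -454776*(-421/598 + 114173) = -454776*68275033/598 = -15524923203804/299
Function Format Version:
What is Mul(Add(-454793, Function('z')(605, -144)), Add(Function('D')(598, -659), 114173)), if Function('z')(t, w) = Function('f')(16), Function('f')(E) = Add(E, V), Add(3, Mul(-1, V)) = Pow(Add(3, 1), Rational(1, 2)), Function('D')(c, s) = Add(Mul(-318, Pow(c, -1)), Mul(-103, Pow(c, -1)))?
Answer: Rational(-15524923203804, 299) ≈ -5.1923e+10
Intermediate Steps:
Function('D')(c, s) = Mul(-421, Pow(c, -1))
V = 1 (V = Add(3, Mul(-1, Pow(Add(3, 1), Rational(1, 2)))) = Add(3, Mul(-1, Pow(4, Rational(1, 2)))) = Add(3, Mul(-1, 2)) = Add(3, -2) = 1)
Function('f')(E) = Add(1, E) (Function('f')(E) = Add(E, 1) = Add(1, E))
Function('z')(t, w) = 17 (Function('z')(t, w) = Add(1, 16) = 17)
Mul(Add(-454793, Function('z')(605, -144)), Add(Function('D')(598, -659), 114173)) = Mul(Add(-454793, 17), Add(Mul(-421, Pow(598, -1)), 114173)) = Mul(-454776, Add(Mul(-421, Rational(1, 598)), 114173)) = Mul(-454776, Add(Rational(-421, 598), 114173)) = Mul(-454776, Rational(68275033, 598)) = Rational(-15524923203804, 299)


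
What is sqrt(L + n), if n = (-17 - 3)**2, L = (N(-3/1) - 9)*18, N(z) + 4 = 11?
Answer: 2*sqrt(91) ≈ 19.079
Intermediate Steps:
N(z) = 7 (N(z) = -4 + 11 = 7)
L = -36 (L = (7 - 9)*18 = -2*18 = -36)
n = 400 (n = (-20)**2 = 400)
sqrt(L + n) = sqrt(-36 + 400) = sqrt(364) = 2*sqrt(91)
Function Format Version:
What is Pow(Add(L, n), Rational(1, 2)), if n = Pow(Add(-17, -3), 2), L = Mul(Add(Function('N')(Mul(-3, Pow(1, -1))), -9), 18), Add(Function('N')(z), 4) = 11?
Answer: Mul(2, Pow(91, Rational(1, 2))) ≈ 19.079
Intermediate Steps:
Function('N')(z) = 7 (Function('N')(z) = Add(-4, 11) = 7)
L = -36 (L = Mul(Add(7, -9), 18) = Mul(-2, 18) = -36)
n = 400 (n = Pow(-20, 2) = 400)
Pow(Add(L, n), Rational(1, 2)) = Pow(Add(-36, 400), Rational(1, 2)) = Pow(364, Rational(1, 2)) = Mul(2, Pow(91, Rational(1, 2)))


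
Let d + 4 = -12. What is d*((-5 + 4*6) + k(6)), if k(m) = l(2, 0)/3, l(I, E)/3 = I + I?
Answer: -368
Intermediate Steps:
l(I, E) = 6*I (l(I, E) = 3*(I + I) = 3*(2*I) = 6*I)
d = -16 (d = -4 - 12 = -16)
k(m) = 4 (k(m) = (6*2)/3 = 12*(⅓) = 4)
d*((-5 + 4*6) + k(6)) = -16*((-5 + 4*6) + 4) = -16*((-5 + 24) + 4) = -16*(19 + 4) = -16*23 = -368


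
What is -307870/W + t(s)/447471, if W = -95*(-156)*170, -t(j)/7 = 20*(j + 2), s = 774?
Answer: -806804927/2210506740 ≈ -0.36499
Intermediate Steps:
t(j) = -280 - 140*j (t(j) = -140*(j + 2) = -140*(2 + j) = -7*(40 + 20*j) = -280 - 140*j)
W = 2519400 (W = 14820*170 = 2519400)
-307870/W + t(s)/447471 = -307870/2519400 + (-280 - 140*774)/447471 = -307870*1/2519400 + (-280 - 108360)*(1/447471) = -1811/14820 - 108640*1/447471 = -1811/14820 - 108640/447471 = -806804927/2210506740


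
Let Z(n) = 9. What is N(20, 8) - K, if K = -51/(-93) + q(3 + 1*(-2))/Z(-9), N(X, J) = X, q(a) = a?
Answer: 5396/279 ≈ 19.341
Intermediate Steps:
K = 184/279 (K = -51/(-93) + (3 + 1*(-2))/9 = -51*(-1/93) + (3 - 2)*(⅑) = 17/31 + 1*(⅑) = 17/31 + ⅑ = 184/279 ≈ 0.65950)
N(20, 8) - K = 20 - 1*184/279 = 20 - 184/279 = 5396/279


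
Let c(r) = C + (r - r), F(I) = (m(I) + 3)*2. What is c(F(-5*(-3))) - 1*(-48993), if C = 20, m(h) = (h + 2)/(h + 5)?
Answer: 49013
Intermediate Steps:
m(h) = (2 + h)/(5 + h)
F(I) = 6 + 2*(2 + I)/(5 + I) (F(I) = ((2 + I)/(5 + I) + 3)*2 = (3 + (2 + I)/(5 + I))*2 = 6 + 2*(2 + I)/(5 + I))
c(r) = 20 (c(r) = 20 + (r - r) = 20 + 0 = 20)
c(F(-5*(-3))) - 1*(-48993) = 20 - 1*(-48993) = 20 + 48993 = 49013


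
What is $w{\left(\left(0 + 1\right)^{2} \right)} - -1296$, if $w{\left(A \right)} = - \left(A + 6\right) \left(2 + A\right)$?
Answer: $1275$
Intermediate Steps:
$w{\left(A \right)} = - \left(2 + A\right) \left(6 + A\right)$ ($w{\left(A \right)} = - \left(6 + A\right) \left(2 + A\right) = - \left(2 + A\right) \left(6 + A\right)$)
$w{\left(\left(0 + 1\right)^{2} \right)} - -1296 = \left(-12 - \left(\left(0 + 1\right)^{2}\right)^{2} - 8 \left(0 + 1\right)^{2}\right) - -1296 = \left(-12 - \left(1^{2}\right)^{2} - 8 \cdot 1^{2}\right) + 1296 = \left(-12 - 1^{2} - 8\right) + 1296 = \left(-12 - 1 - 8\right) + 1296 = -21 + 1296 = 1275$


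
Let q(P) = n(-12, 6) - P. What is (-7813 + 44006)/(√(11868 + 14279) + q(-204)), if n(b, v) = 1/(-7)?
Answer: 361531877/755126 - 1773457*√26147/755126 ≈ 99.008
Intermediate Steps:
n(b, v) = -⅐
q(P) = -⅐ - P
(-7813 + 44006)/(√(11868 + 14279) + q(-204)) = (-7813 + 44006)/(√(11868 + 14279) + (-⅐ - 1*(-204))) = 36193/(√26147 + (-⅐ + 204)) = 36193/(√26147 + 1427/7) = 36193/(1427/7 + √26147)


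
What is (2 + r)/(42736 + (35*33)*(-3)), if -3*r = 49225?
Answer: -49219/117813 ≈ -0.41777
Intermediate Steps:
r = -49225/3 (r = -1/3*49225 = -49225/3 ≈ -16408.)
(2 + r)/(42736 + (35*33)*(-3)) = (2 - 49225/3)/(42736 + (35*33)*(-3)) = -49219/(3*(42736 + 1155*(-3))) = -49219/(3*(42736 - 3465)) = -49219/3/39271 = -49219/3*1/39271 = -49219/117813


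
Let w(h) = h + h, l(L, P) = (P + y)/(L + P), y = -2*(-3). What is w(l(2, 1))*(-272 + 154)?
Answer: -1652/3 ≈ -550.67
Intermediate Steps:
y = 6
l(L, P) = (6 + P)/(L + P) (l(L, P) = (P + 6)/(L + P) = (6 + P)/(L + P))
w(h) = 2*h
w(l(2, 1))*(-272 + 154) = (2*((6 + 1)/(2 + 1)))*(-272 + 154) = (2*(7/3))*(-118) = (14/3)*(-118) = -1652/3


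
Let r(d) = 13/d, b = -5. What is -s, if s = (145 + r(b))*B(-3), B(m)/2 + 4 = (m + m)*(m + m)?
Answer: -45568/5 ≈ -9113.6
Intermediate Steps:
B(m) = -8 + 8*m² (B(m) = -8 + 2*((m + m)*(m + m)) = -8 + 2*((2*m)*(2*m)) = -8 + 2*(4*m²) = -8 + 8*m²)
s = 45568/5 (s = (145 + 13/(-5))*(-8 + 8*(-3)²) = (145 + 13*(-⅕))*(-8 + 8*9) = (145 - 13/5)*(-8 + 72) = (712/5)*64 = 45568/5 ≈ 9113.6)
-s = -1*45568/5 = -45568/5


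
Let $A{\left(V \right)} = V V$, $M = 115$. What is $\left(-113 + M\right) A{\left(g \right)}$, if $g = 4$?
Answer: $32$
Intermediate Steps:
$A{\left(V \right)} = V^{2}$
$\left(-113 + M\right) A{\left(g \right)} = \left(-113 + 115\right) 4^{2} = 2 \cdot 16 = 32$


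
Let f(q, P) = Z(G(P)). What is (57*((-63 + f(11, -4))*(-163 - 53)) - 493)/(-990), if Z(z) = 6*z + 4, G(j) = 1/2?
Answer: -688979/990 ≈ -695.94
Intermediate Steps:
G(j) = ½
Z(z) = 4 + 6*z
f(q, P) = 7 (f(q, P) = 4 + 6*(½) = 4 + 3 = 7)
(57*((-63 + f(11, -4))*(-163 - 53)) - 493)/(-990) = (57*((-63 + 7)*(-163 - 53)) - 493)/(-990) = (57*(-56*(-216)) - 493)*(-1/990) = (57*12096 - 493)*(-1/990) = (689472 - 493)*(-1/990) = 688979*(-1/990) = -688979/990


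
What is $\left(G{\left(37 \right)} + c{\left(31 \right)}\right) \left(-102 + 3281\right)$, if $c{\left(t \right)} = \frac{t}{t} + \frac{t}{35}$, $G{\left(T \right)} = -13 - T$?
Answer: $- \frac{5353436}{35} \approx -1.5296 \cdot 10^{5}$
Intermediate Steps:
$c{\left(t \right)} = 1 + \frac{t}{35}$ ($c{\left(t \right)} = 1 + t \frac{1}{35} = 1 + \frac{t}{35}$)
$\left(G{\left(37 \right)} + c{\left(31 \right)}\right) \left(-102 + 3281\right) = \left(\left(-13 - 37\right) + \left(1 + \frac{1}{35} \cdot 31\right)\right) \left(-102 + 3281\right) = \left(\left(-13 - 37\right) + \left(1 + \frac{31}{35}\right)\right) 3179 = \left(-50 + \frac{66}{35}\right) 3179 = \left(- \frac{1684}{35}\right) 3179 = - \frac{5353436}{35}$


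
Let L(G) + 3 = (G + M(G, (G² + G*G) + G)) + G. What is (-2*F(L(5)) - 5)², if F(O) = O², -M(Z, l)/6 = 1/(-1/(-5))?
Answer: 1129969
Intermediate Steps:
M(Z, l) = -30 (M(Z, l) = -6/((-1/(-5))) = -6/((-1*(-⅕))) = -6/⅕ = -6*5 = -30)
L(G) = -33 + 2*G (L(G) = -3 + ((G - 30) + G) = -3 + ((-30 + G) + G) = -3 + (-30 + 2*G) = -33 + 2*G)
(-2*F(L(5)) - 5)² = (-2*(-33 + 2*5)² - 5)² = (-2*(-33 + 10)² - 5)² = (-2*(-23)² - 5)² = (-2*529 - 5)² = (-1058 - 5)² = (-1063)² = 1129969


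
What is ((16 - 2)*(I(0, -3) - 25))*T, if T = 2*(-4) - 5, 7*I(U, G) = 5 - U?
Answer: 4420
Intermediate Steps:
I(U, G) = 5/7 - U/7 (I(U, G) = (5 - U)/7 = 5/7 - U/7)
T = -13 (T = -8 - 5 = -13)
((16 - 2)*(I(0, -3) - 25))*T = ((16 - 2)*((5/7 - 1/7*0) - 25))*(-13) = (14*((5/7 + 0) - 25))*(-13) = (14*(5/7 - 25))*(-13) = (14*(-170/7))*(-13) = -340*(-13) = 4420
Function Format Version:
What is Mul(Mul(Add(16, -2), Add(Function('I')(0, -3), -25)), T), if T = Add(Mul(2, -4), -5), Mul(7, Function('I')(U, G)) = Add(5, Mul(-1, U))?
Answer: 4420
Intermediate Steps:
Function('I')(U, G) = Add(Rational(5, 7), Mul(Rational(-1, 7), U)) (Function('I')(U, G) = Mul(Rational(1, 7), Add(5, Mul(-1, U))) = Add(Rational(5, 7), Mul(Rational(-1, 7), U)))
T = -13 (T = Add(-8, -5) = -13)
Mul(Mul(Add(16, -2), Add(Function('I')(0, -3), -25)), T) = Mul(Mul(Add(16, -2), Add(Add(Rational(5, 7), Mul(Rational(-1, 7), 0)), -25)), -13) = Mul(Mul(14, Add(Add(Rational(5, 7), 0), -25)), -13) = Mul(Mul(14, Add(Rational(5, 7), -25)), -13) = Mul(Mul(14, Rational(-170, 7)), -13) = Mul(-340, -13) = 4420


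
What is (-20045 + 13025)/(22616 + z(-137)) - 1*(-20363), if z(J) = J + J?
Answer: 227471563/11171 ≈ 20363.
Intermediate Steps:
z(J) = 2*J
(-20045 + 13025)/(22616 + z(-137)) - 1*(-20363) = (-20045 + 13025)/(22616 + 2*(-137)) - 1*(-20363) = -7020/(22616 - 274) + 20363 = -7020/22342 + 20363 = -7020*1/22342 + 20363 = -3510/11171 + 20363 = 227471563/11171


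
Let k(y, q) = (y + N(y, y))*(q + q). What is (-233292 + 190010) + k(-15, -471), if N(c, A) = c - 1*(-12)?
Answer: -26326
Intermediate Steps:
N(c, A) = 12 + c (N(c, A) = c + 12 = 12 + c)
k(y, q) = 2*q*(12 + 2*y) (k(y, q) = (y + (12 + y))*(q + q) = (12 + 2*y)*(2*q) = 2*q*(12 + 2*y))
(-233292 + 190010) + k(-15, -471) = (-233292 + 190010) + 4*(-471)*(6 - 15) = -43282 + 4*(-471)*(-9) = -43282 + 16956 = -26326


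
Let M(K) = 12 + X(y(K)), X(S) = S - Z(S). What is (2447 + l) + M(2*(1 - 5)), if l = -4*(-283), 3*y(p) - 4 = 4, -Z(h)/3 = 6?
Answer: 10835/3 ≈ 3611.7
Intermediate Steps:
Z(h) = -18 (Z(h) = -3*6 = -18)
y(p) = 8/3 (y(p) = 4/3 + (1/3)*4 = 4/3 + 4/3 = 8/3)
l = 1132
X(S) = 18 + S (X(S) = S - 1*(-18) = S + 18 = 18 + S)
M(K) = 98/3 (M(K) = 12 + (18 + 8/3) = 12 + 62/3 = 98/3)
(2447 + l) + M(2*(1 - 5)) = (2447 + 1132) + 98/3 = 3579 + 98/3 = 10835/3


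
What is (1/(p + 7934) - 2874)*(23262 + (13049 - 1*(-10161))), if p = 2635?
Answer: -1411601173960/10569 ≈ -1.3356e+8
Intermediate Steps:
(1/(p + 7934) - 2874)*(23262 + (13049 - 1*(-10161))) = (1/(2635 + 7934) - 2874)*(23262 + (13049 - 1*(-10161))) = (1/10569 - 2874)*(23262 + (13049 + 10161)) = (1/10569 - 2874)*(23262 + 23210) = -30375305/10569*46472 = -1411601173960/10569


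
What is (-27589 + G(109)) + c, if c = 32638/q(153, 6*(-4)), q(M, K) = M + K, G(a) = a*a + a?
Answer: -1979633/129 ≈ -15346.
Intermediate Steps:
G(a) = a + a² (G(a) = a² + a = a + a²)
q(M, K) = K + M
c = 32638/129 (c = 32638/(6*(-4) + 153) = 32638/(-24 + 153) = 32638/129 ≈ 253.01)
(-27589 + G(109)) + c = (-27589 + 109*(1 + 109)) + 32638/129 = (-27589 + 109*110) + 32638/129 = (-27589 + 11990) + 32638/129 = -15599 + 32638/129 = -1979633/129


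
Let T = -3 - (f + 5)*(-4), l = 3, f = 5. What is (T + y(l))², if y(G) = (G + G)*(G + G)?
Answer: 5329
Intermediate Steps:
y(G) = 4*G² (y(G) = (2*G)*(2*G) = 4*G²)
T = 37 (T = -3 - (5 + 5)*(-4) = -3 - 10*(-4) = -3 - 1*(-40) = -3 + 40 = 37)
(T + y(l))² = (37 + 4*3²)² = (37 + 4*9)² = (37 + 36)² = 73² = 5329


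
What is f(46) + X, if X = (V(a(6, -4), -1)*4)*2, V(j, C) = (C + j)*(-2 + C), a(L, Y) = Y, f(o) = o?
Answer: 166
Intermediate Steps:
V(j, C) = (-2 + C)*(C + j)
X = 120 (X = (((-1)**2 - 2*(-1) - 2*(-4) - 1*(-4))*4)*2 = ((1 + 2 + 8 + 4)*4)*2 = (15*4)*2 = 60*2 = 120)
f(46) + X = 46 + 120 = 166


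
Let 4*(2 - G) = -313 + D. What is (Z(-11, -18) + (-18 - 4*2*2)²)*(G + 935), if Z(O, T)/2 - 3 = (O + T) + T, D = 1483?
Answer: 688326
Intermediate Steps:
Z(O, T) = 6 + 2*O + 4*T (Z(O, T) = 6 + 2*((O + T) + T) = 6 + 2*(O + 2*T) = 6 + (2*O + 4*T) = 6 + 2*O + 4*T)
G = -581/2 (G = 2 - (-313 + 1483)/4 = 2 - ¼*1170 = 2 - 585/2 = -581/2 ≈ -290.50)
(Z(-11, -18) + (-18 - 4*2*2)²)*(G + 935) = ((6 + 2*(-11) + 4*(-18)) + (-18 - 4*2*2)²)*(-581/2 + 935) = ((6 - 22 - 72) + (-18 - 8*2)²)*(1289/2) = (-88 + (-18 - 16)²)*(1289/2) = (-88 + (-34)²)*(1289/2) = (-88 + 1156)*(1289/2) = 1068*(1289/2) = 688326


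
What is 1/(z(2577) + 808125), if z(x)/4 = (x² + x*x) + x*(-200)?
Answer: 1/51873957 ≈ 1.9278e-8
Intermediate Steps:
z(x) = -800*x + 8*x² (z(x) = 4*((x² + x*x) + x*(-200)) = 4*((x² + x²) - 200*x) = 4*(2*x² - 200*x) = 4*(-200*x + 2*x²) = -800*x + 8*x²)
1/(z(2577) + 808125) = 1/(8*2577*(-100 + 2577) + 808125) = 1/(8*2577*2477 + 808125) = 1/(51065832 + 808125) = 1/51873957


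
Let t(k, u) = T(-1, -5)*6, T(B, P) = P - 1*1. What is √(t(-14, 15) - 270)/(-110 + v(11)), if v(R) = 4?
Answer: -3*I*√34/106 ≈ -0.16503*I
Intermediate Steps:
T(B, P) = -1 + P (T(B, P) = P - 1 = -1 + P)
t(k, u) = -36 (t(k, u) = (-1 - 5)*6 = -6*6 = -36)
√(t(-14, 15) - 270)/(-110 + v(11)) = √(-36 - 270)/(-110 + 4) = √(-306)/(-106) = -3*I*√34/106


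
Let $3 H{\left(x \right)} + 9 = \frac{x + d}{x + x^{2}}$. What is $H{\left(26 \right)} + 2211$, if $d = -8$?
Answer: $\frac{258337}{117} \approx 2208.0$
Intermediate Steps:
$H{\left(x \right)} = -3 + \frac{-8 + x}{3 \left(x + x^{2}\right)}$ ($H{\left(x \right)} = -3 + \frac{\left(x - 8\right) \frac{1}{x + x^{2}}}{3} = -3 + \frac{\left(-8 + x\right) \frac{1}{x + x^{2}}}{3} = -3 + \frac{\frac{1}{x + x^{2}} \left(-8 + x\right)}{3} = -3 + \frac{-8 + x}{3 \left(x + x^{2}\right)}$)
$H{\left(26 \right)} + 2211 = \frac{-8 - 9 \cdot 26^{2} - 208}{3 \cdot 26 \left(1 + 26\right)} + 2211 = \frac{1}{3} \cdot \frac{1}{26} \cdot \frac{1}{27} \left(-8 - 6084 - 208\right) + 2211 = \frac{1}{3} \cdot \frac{1}{26} \cdot \frac{1}{27} \left(-6300\right) + 2211 = - \frac{350}{117} + 2211 = \frac{258337}{117}$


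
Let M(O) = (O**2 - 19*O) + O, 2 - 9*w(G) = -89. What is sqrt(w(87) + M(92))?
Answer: sqrt(61363)/3 ≈ 82.572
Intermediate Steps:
w(G) = 91/9 (w(G) = 2/9 - 1/9*(-89) = 2/9 + 89/9 = 91/9)
M(O) = O**2 - 18*O
sqrt(w(87) + M(92)) = sqrt(91/9 + 92*(-18 + 92)) = sqrt(91/9 + 92*74) = sqrt(91/9 + 6808) = sqrt(61363/9) = sqrt(61363)/3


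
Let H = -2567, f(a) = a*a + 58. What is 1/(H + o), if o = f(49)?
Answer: -1/108 ≈ -0.0092593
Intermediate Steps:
f(a) = 58 + a**2 (f(a) = a**2 + 58 = 58 + a**2)
o = 2459 (o = 58 + 49**2 = 58 + 2401 = 2459)
1/(H + o) = 1/(-2567 + 2459) = 1/(-108) = -1/108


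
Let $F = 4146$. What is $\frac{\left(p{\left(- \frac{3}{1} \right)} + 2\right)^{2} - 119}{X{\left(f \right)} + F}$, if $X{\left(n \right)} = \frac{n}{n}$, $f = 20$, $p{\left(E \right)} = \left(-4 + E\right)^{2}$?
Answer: $\frac{2482}{4147} \approx 0.59851$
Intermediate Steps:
$X{\left(n \right)} = 1$
$\frac{\left(p{\left(- \frac{3}{1} \right)} + 2\right)^{2} - 119}{X{\left(f \right)} + F} = \frac{\left(\left(-4 - \frac{3}{1}\right)^{2} + 2\right)^{2} - 119}{1 + 4146} = \frac{\left(\left(-4 - 3\right)^{2} + 2\right)^{2} - 119}{4147} = \left(\left(\left(-4 - 3\right)^{2} + 2\right)^{2} - 119\right) \frac{1}{4147} = \left(\left(\left(-7\right)^{2} + 2\right)^{2} - 119\right) \frac{1}{4147} = \left(\left(49 + 2\right)^{2} - 119\right) \frac{1}{4147} = \left(51^{2} - 119\right) \frac{1}{4147} = \left(2601 - 119\right) \frac{1}{4147} = 2482 \cdot \frac{1}{4147} = \frac{2482}{4147}$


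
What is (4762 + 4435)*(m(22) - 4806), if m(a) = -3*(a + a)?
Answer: -45414786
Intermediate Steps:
m(a) = -6*a
(4762 + 4435)*(m(22) - 4806) = (4762 + 4435)*(-6*22 - 4806) = 9197*(-132 - 4806) = 9197*(-4938) = -45414786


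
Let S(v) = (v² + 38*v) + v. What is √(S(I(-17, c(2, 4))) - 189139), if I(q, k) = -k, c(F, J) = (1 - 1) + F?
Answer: I*√189213 ≈ 434.99*I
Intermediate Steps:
c(F, J) = F (c(F, J) = 0 + F = F)
S(v) = v² + 39*v
√(S(I(-17, c(2, 4))) - 189139) = √((-1*2)*(39 - 1*2) - 189139) = √(-2*(39 - 2) - 189139) = √(-2*37 - 189139) = √(-74 - 189139) = √(-189213) = I*√189213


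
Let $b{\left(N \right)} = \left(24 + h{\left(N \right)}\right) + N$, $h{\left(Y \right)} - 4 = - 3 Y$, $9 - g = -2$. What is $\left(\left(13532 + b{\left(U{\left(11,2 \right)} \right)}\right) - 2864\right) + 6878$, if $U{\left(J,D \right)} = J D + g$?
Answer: $17508$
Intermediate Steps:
$g = 11$ ($g = 9 - -2 = 9 + 2 = 11$)
$h{\left(Y \right)} = 4 - 3 Y$
$U{\left(J,D \right)} = 11 + D J$ ($U{\left(J,D \right)} = J D + 11 = D J + 11 = 11 + D J$)
$b{\left(N \right)} = 28 - 2 N$ ($b{\left(N \right)} = \left(24 - \left(-4 + 3 N\right)\right) + N = \left(28 - 3 N\right) + N = 28 - 2 N$)
$\left(\left(13532 + b{\left(U{\left(11,2 \right)} \right)}\right) - 2864\right) + 6878 = \left(\left(13532 + \left(28 - 2 \left(11 + 2 \cdot 11\right)\right)\right) - 2864\right) + 6878 = \left(\left(13532 + \left(28 - 2 \left(11 + 22\right)\right)\right) - 2864\right) + 6878 = \left(\left(13532 + \left(28 - 66\right)\right) - 2864\right) + 6878 = \left(\left(13532 - 38\right) - 2864\right) + 6878 = \left(13494 - 2864\right) + 6878 = 10630 + 6878 = 17508$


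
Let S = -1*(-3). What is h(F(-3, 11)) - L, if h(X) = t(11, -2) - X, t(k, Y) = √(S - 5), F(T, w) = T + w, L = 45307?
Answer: -45315 + I*√2 ≈ -45315.0 + 1.4142*I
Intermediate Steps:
S = 3
t(k, Y) = I*√2 (t(k, Y) = √(3 - 5) = √(-2) = I*√2)
h(X) = -X + I*√2 (h(X) = I*√2 - X = -X + I*√2)
h(F(-3, 11)) - L = (-(-3 + 11) + I*√2) - 1*45307 = (-1*8 + I*√2) - 45307 = (-8 + I*√2) - 45307 = -45315 + I*√2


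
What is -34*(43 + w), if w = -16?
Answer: -918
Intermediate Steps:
-34*(43 + w) = -34*(43 - 16) = -34*27 = -918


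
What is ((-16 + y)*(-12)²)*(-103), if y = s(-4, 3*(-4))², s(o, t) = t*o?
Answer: -33935616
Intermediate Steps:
s(o, t) = o*t
y = 2304 (y = (-12*(-4))² = (-4*(-12))² = 48² = 2304)
((-16 + y)*(-12)²)*(-103) = ((-16 + 2304)*(-12)²)*(-103) = (2288*144)*(-103) = 329472*(-103) = -33935616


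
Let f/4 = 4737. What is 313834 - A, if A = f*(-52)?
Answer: 1299130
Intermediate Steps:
f = 18948 (f = 4*4737 = 18948)
A = -985296 (A = 18948*(-52) = -985296)
313834 - A = 313834 - 1*(-985296) = 313834 + 985296 = 1299130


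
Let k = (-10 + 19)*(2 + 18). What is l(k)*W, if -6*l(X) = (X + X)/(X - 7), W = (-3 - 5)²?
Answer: -3840/173 ≈ -22.197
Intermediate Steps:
W = 64 (W = (-8)² = 64)
k = 180 (k = 9*20 = 180)
l(X) = -X/(3*(-7 + X)) (l(X) = -(X + X)/(6*(X - 7)) = -2*X/(6*(-7 + X)) = -X/(3*(-7 + X)))
l(k)*W = -1*180/(-21 + 3*180)*64 = -1*180/(-21 + 540)*64 = -1*180/519*64 = -1*180*1/519*64 = -60/173*64 = -3840/173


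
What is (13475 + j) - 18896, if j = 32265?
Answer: 26844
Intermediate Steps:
(13475 + j) - 18896 = (13475 + 32265) - 18896 = 45740 - 18896 = 26844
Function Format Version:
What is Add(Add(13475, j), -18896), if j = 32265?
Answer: 26844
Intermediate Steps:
Add(Add(13475, j), -18896) = Add(Add(13475, 32265), -18896) = Add(45740, -18896) = 26844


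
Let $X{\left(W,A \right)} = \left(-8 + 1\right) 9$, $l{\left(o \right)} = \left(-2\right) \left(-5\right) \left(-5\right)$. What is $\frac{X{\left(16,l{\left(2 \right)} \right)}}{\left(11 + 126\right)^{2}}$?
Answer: $- \frac{63}{18769} \approx -0.0033566$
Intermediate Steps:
$l{\left(o \right)} = -50$ ($l{\left(o \right)} = 10 \left(-5\right) = -50$)
$X{\left(W,A \right)} = -63$ ($X{\left(W,A \right)} = \left(-7\right) 9 = -63$)
$\frac{X{\left(16,l{\left(2 \right)} \right)}}{\left(11 + 126\right)^{2}} = - \frac{63}{\left(11 + 126\right)^{2}} = - \frac{63}{137^{2}} = - \frac{63}{18769}$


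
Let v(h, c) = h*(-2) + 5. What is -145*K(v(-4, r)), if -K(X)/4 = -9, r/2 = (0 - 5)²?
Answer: -5220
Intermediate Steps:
r = 50 (r = 2*(0 - 5)² = 2*(-5)² = 2*25 = 50)
v(h, c) = 5 - 2*h (v(h, c) = -2*h + 5 = 5 - 2*h)
K(X) = 36 (K(X) = -4*(-9) = 36)
-145*K(v(-4, r)) = -145*36 = -5220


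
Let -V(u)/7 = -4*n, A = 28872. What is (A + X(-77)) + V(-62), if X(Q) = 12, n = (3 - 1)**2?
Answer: 28996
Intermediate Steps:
n = 4 (n = 2**2 = 4)
V(u) = 112 (V(u) = -(-28)*4 = -7*(-16) = 112)
(A + X(-77)) + V(-62) = (28872 + 12) + 112 = 28884 + 112 = 28996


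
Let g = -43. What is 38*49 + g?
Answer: 1819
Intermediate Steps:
38*49 + g = 38*49 - 43 = 1862 - 43 = 1819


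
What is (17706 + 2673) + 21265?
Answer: 41644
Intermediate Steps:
(17706 + 2673) + 21265 = 20379 + 21265 = 41644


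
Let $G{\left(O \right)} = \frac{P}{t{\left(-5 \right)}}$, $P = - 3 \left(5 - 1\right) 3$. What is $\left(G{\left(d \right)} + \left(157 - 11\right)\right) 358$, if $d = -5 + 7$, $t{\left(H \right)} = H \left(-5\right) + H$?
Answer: $\frac{258118}{5} \approx 51624.0$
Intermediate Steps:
$t{\left(H \right)} = - 4 H$ ($t{\left(H \right)} = - 5 H + H = - 4 H$)
$P = -36$ ($P = \left(-3\right) 4 \cdot 3 = \left(-12\right) 3 = -36$)
$d = 2$
$G{\left(O \right)} = - \frac{9}{5}$ ($G{\left(O \right)} = - \frac{36}{\left(-4\right) \left(-5\right)} = - \frac{36}{20} = \left(-36\right) \frac{1}{20} = - \frac{9}{5}$)
$\left(G{\left(d \right)} + \left(157 - 11\right)\right) 358 = \left(- \frac{9}{5} + \left(157 - 11\right)\right) 358 = \left(- \frac{9}{5} + 146\right) 358 = \frac{721}{5} \cdot 358 = \frac{258118}{5}$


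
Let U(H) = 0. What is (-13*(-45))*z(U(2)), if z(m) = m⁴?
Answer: 0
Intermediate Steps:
(-13*(-45))*z(U(2)) = -13*(-45)*0⁴ = 585*0 = 0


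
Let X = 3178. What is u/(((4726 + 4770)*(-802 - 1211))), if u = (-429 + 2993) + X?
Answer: -87/289628 ≈ -0.00030039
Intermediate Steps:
u = 5742 (u = (-429 + 2993) + 3178 = 2564 + 3178 = 5742)
u/(((4726 + 4770)*(-802 - 1211))) = 5742/(((4726 + 4770)*(-802 - 1211))) = 5742/((9496*(-2013))) = 5742/(-19115448) = 5742*(-1/19115448) = -87/289628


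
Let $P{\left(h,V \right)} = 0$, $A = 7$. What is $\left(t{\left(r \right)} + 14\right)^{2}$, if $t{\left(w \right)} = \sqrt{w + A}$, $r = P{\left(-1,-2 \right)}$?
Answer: $\left(14 + \sqrt{7}\right)^{2} \approx 277.08$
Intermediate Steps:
$r = 0$
$t{\left(w \right)} = \sqrt{7 + w}$ ($t{\left(w \right)} = \sqrt{w + 7} = \sqrt{7 + w}$)
$\left(t{\left(r \right)} + 14\right)^{2} = \left(\sqrt{7 + 0} + 14\right)^{2} = \left(\sqrt{7} + 14\right)^{2} = \left(14 + \sqrt{7}\right)^{2}$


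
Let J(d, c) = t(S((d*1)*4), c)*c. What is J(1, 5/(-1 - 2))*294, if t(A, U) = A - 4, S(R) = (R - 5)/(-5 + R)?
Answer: 1470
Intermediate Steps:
S(R) = 1 (S(R) = (-5 + R)/(-5 + R) = 1)
t(A, U) = -4 + A
J(d, c) = -3*c (J(d, c) = (-4 + 1)*c = -3*c)
J(1, 5/(-1 - 2))*294 = -3*5/(-1 - 2)*294 = -3*5/(-3)*294 = -(-1)*5*294 = -3*(-5/3)*294 = 5*294 = 1470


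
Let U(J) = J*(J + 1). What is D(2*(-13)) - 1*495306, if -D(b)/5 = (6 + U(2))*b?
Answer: -493746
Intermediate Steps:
U(J) = J*(1 + J)
D(b) = -60*b (D(b) = -5*(6 + 2*(1 + 2))*b = -5*(6 + 2*3)*b = -5*(6 + 6)*b = -60*b)
D(2*(-13)) - 1*495306 = -120*(-13) - 1*495306 = -60*(-26) - 495306 = 1560 - 495306 = -493746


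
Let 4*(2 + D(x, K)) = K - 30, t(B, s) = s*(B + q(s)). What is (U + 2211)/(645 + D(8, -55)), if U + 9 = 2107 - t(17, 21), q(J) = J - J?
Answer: 15808/2487 ≈ 6.3563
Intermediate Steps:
q(J) = 0
t(B, s) = B*s (t(B, s) = s*(B + 0) = s*B = B*s)
U = 1741 (U = -9 + (2107 - 17*21) = -9 + (2107 - 1*357) = -9 + (2107 - 357) = -9 + 1750 = 1741)
D(x, K) = -19/2 + K/4 (D(x, K) = -2 + (K - 30)/4 = -2 + (-30 + K)/4 = -2 + (-15/2 + K/4) = -19/2 + K/4)
(U + 2211)/(645 + D(8, -55)) = (1741 + 2211)/(645 + (-19/2 + (¼)*(-55))) = 3952/(645 + (-19/2 - 55/4)) = 3952/(645 - 93/4) = 3952/(2487/4) = 3952*(4/2487) = 15808/2487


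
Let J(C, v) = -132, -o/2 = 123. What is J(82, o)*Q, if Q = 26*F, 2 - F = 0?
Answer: -6864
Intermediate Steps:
F = 2 (F = 2 - 1*0 = 2 + 0 = 2)
o = -246 (o = -2*123 = -246)
Q = 52 (Q = 26*2 = 52)
J(82, o)*Q = -132*52 = -6864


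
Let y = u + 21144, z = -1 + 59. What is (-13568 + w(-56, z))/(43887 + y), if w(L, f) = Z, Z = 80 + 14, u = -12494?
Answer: -13474/52537 ≈ -0.25647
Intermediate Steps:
Z = 94
z = 58
w(L, f) = 94
y = 8650 (y = -12494 + 21144 = 8650)
(-13568 + w(-56, z))/(43887 + y) = (-13568 + 94)/(43887 + 8650) = -13474/52537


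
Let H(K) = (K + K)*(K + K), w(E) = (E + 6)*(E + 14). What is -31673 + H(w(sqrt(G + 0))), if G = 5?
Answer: 8011 + 14240*sqrt(5) ≈ 39853.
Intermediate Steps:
w(E) = (6 + E)*(14 + E)
H(K) = 4*K**2 (H(K) = (2*K)*(2*K) = 4*K**2)
-31673 + H(w(sqrt(G + 0))) = -31673 + 4*(84 + (sqrt(5 + 0))**2 + 20*sqrt(5 + 0))**2 = -31673 + 4*(84 + (sqrt(5))**2 + 20*sqrt(5))**2 = -31673 + 4*(84 + 5 + 20*sqrt(5))**2 = -31673 + 4*(89 + 20*sqrt(5))**2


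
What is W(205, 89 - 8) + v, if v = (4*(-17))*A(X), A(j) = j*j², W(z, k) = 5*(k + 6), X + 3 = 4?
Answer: 367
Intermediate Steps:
X = 1 (X = -3 + 4 = 1)
W(z, k) = 30 + 5*k (W(z, k) = 5*(6 + k) = 30 + 5*k)
A(j) = j³
v = -68 (v = (4*(-17))*1³ = -68*1 = -68)
W(205, 89 - 8) + v = (30 + 5*(89 - 8)) - 68 = (30 + 5*81) - 68 = (30 + 405) - 68 = 435 - 68 = 367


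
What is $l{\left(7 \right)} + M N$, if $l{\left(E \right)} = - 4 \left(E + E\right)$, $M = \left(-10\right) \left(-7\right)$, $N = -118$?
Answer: $-8316$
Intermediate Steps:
$M = 70$
$l{\left(E \right)} = - 8 E$ ($l{\left(E \right)} = - 4 \cdot 2 E = - 8 E$)
$l{\left(7 \right)} + M N = \left(-8\right) 7 + 70 \left(-118\right) = -56 - 8260 = -8316$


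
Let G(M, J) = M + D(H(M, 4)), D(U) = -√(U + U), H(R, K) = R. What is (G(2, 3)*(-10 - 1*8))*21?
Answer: 0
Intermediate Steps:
D(U) = -√2*√U (D(U) = -√(2*U) = -√2*√U)
G(M, J) = M - √2*√M
(G(2, 3)*(-10 - 1*8))*21 = ((2 - √2*√2)*(-10 - 1*8))*21 = ((2 - 2)*(-10 - 8))*21 = (0*(-18))*21 = 0*21 = 0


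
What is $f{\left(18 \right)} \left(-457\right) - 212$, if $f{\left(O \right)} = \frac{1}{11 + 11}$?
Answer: $- \frac{5121}{22} \approx -232.77$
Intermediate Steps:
$f{\left(O \right)} = \frac{1}{22}$
$f{\left(18 \right)} \left(-457\right) - 212 = \frac{1}{22} \left(-457\right) - 212 = - \frac{457}{22} - 212 = - \frac{5121}{22}$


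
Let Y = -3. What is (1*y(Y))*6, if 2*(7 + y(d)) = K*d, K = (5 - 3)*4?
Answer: -114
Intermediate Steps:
K = 8 (K = 2*4 = 8)
y(d) = -7 + 4*d (y(d) = -7 + (8*d)/2 = -7 + 4*d)
(1*y(Y))*6 = (1*(-7 + 4*(-3)))*6 = (1*(-7 - 12))*6 = (1*(-19))*6 = -19*6 = -114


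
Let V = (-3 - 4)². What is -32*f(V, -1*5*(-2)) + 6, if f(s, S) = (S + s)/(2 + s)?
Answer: -1582/51 ≈ -31.020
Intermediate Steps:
V = 49 (V = (-7)² = 49)
f(s, S) = (S + s)/(2 + s)
-32*f(V, -1*5*(-2)) + 6 = -32*(-1*5*(-2) + 49)/(2 + 49) + 6 = -32*(-5*(-2) + 49)/51 + 6 = -32*(10 + 49)/51 + 6 = -32*59/51 + 6 = -1888/51 + 6 = -1582/51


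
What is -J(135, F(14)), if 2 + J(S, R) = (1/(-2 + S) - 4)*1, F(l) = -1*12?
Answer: 797/133 ≈ 5.9925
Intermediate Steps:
F(l) = -12
J(S, R) = -6 + 1/(-2 + S) (J(S, R) = -2 + (1/(-2 + S) - 4)*1 = -2 + (-4 + 1/(-2 + S))*1 = -2 + (-4 + 1/(-2 + S)) = -6 + 1/(-2 + S))
-J(135, F(14)) = -(13 - 6*135)/(-2 + 135) = -(13 - 810)/133 = -(-797)/133 = -1*(-797/133) = 797/133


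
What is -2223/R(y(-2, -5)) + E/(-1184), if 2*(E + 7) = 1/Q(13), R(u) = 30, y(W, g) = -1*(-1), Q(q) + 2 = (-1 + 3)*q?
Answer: -21054581/284160 ≈ -74.094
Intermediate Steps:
Q(q) = -2 + 2*q (Q(q) = -2 + (-1 + 3)*q = -2 + 2*q)
y(W, g) = 1
E = -335/48 (E = -7 + 1/(2*(-2 + 2*13)) = -7 + 1/(2*(-2 + 26)) = -7 + (½)/24 = -7 + (½)*(1/24) = -7 + 1/48 = -335/48 ≈ -6.9792)
-2223/R(y(-2, -5)) + E/(-1184) = -2223/30 - 335/48/(-1184) = -2223*1/30 - 335/48*(-1/1184) = -741/10 + 335/56832 = -21054581/284160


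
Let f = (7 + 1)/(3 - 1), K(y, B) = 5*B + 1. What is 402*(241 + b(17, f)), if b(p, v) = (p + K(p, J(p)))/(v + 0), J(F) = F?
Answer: 214467/2 ≈ 1.0723e+5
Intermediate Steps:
K(y, B) = 1 + 5*B
f = 4 (f = 8/2 = 8*(1/2) = 4)
b(p, v) = (1 + 6*p)/v (b(p, v) = (p + (1 + 5*p))/(v + 0) = (1 + 6*p)/v)
402*(241 + b(17, f)) = 402*(241 + (1 + 6*17)/4) = 402*(241 + (1 + 102)/4) = 402*(241 + (1/4)*103) = 402*(241 + 103/4) = 402*(1067/4) = 214467/2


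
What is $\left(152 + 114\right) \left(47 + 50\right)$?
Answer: $25802$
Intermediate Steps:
$\left(152 + 114\right) \left(47 + 50\right) = 266 \cdot 97 = 25802$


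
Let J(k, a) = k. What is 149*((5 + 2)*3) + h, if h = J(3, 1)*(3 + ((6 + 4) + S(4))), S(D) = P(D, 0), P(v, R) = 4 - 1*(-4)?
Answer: 3192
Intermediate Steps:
P(v, R) = 8 (P(v, R) = 4 + 4 = 8)
S(D) = 8
h = 63 (h = 3*(3 + ((6 + 4) + 8)) = 3*(3 + (10 + 8)) = 3*(3 + 18) = 3*21 = 63)
149*((5 + 2)*3) + h = 149*((5 + 2)*3) + 63 = 149*(7*3) + 63 = 149*21 + 63 = 3129 + 63 = 3192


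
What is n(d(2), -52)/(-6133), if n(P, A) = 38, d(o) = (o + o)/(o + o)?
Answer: -38/6133 ≈ -0.0061960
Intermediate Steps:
d(o) = 1 (d(o) = (2*o)/((2*o)) = (2*o)*(1/(2*o)) = 1)
n(d(2), -52)/(-6133) = 38/(-6133) = 38*(-1/6133) = -38/6133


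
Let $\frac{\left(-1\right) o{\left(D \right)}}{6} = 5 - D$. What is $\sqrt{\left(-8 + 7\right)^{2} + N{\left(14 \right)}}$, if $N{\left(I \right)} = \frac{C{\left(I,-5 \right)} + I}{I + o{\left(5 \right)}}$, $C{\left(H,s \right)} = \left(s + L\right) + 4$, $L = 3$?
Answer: $\frac{\sqrt{105}}{7} \approx 1.4639$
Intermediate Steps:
$o{\left(D \right)} = -30 + 6 D$ ($o{\left(D \right)} = - 6 \left(5 - D\right) = -30 + 6 D$)
$C{\left(H,s \right)} = 7 + s$ ($C{\left(H,s \right)} = \left(s + 3\right) + 4 = \left(3 + s\right) + 4 = 7 + s$)
$N{\left(I \right)} = \frac{2 + I}{I}$ ($N{\left(I \right)} = \frac{\left(7 - 5\right) + I}{I + \left(-30 + 6 \cdot 5\right)} = \frac{2 + I}{I + \left(-30 + 30\right)} = \frac{2 + I}{I + 0} = \frac{2 + I}{I}$)
$\sqrt{\left(-8 + 7\right)^{2} + N{\left(14 \right)}} = \sqrt{\left(-8 + 7\right)^{2} + \frac{2 + 14}{14}} = \sqrt{\left(-1\right)^{2} + \frac{1}{14} \cdot 16} = \sqrt{1 + \frac{8}{7}} = \sqrt{\frac{15}{7}} = \frac{\sqrt{105}}{7}$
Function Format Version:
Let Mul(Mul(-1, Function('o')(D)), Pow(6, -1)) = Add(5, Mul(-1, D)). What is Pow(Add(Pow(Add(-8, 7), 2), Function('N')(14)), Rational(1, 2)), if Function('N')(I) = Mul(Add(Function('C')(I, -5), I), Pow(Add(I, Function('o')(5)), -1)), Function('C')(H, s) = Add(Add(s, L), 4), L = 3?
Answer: Mul(Rational(1, 7), Pow(105, Rational(1, 2))) ≈ 1.4639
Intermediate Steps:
Function('o')(D) = Add(-30, Mul(6, D)) (Function('o')(D) = Mul(-6, Add(5, Mul(-1, D))) = Add(-30, Mul(6, D)))
Function('C')(H, s) = Add(7, s) (Function('C')(H, s) = Add(Add(s, 3), 4) = Add(Add(3, s), 4) = Add(7, s))
Function('N')(I) = Mul(Pow(I, -1), Add(2, I)) (Function('N')(I) = Mul(Add(Add(7, -5), I), Pow(Add(I, Add(-30, Mul(6, 5))), -1)) = Mul(Add(2, I), Pow(Add(I, Add(-30, 30)), -1)) = Mul(Add(2, I), Pow(Add(I, 0), -1)) = Mul(Add(2, I), Pow(I, -1)) = Mul(Pow(I, -1), Add(2, I)))
Pow(Add(Pow(Add(-8, 7), 2), Function('N')(14)), Rational(1, 2)) = Pow(Add(Pow(Add(-8, 7), 2), Mul(Pow(14, -1), Add(2, 14))), Rational(1, 2)) = Pow(Add(Pow(-1, 2), Mul(Rational(1, 14), 16)), Rational(1, 2)) = Pow(Add(1, Rational(8, 7)), Rational(1, 2)) = Pow(Rational(15, 7), Rational(1, 2)) = Mul(Rational(1, 7), Pow(105, Rational(1, 2)))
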